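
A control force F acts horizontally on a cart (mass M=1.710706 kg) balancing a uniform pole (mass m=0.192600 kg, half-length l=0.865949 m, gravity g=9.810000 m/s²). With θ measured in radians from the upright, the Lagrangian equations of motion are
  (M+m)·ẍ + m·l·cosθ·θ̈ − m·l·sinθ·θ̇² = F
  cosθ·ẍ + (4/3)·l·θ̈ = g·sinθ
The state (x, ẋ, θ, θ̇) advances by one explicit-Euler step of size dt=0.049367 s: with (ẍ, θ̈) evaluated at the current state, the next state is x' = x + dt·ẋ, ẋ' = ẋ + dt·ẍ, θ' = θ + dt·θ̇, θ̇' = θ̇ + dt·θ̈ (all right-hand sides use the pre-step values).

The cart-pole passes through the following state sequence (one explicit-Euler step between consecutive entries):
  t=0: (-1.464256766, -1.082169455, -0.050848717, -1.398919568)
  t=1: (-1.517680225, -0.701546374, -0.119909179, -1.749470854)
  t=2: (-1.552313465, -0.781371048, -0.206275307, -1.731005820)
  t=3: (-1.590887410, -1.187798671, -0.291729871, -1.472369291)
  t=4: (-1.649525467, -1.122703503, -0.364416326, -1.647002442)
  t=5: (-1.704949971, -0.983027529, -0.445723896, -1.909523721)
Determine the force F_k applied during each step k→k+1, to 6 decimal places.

F_0 = 13.508440 N
F_1 = -2.954581 N
F_2 = -14.711888 N
F_3 = 2.048628 N
F_4 = 4.717678 N

step 0→1:
  ẍ = (ẋ'−ẋ)/dt = (-0.701546374−-1.082169455)/0.049367 = 7.710071
  θ̈ = (θ̇'−θ̇)/dt = (-1.749470854−-1.398919568)/0.049367 = -7.100923
  sinθ=-0.050827, cosθ=0.998707
  F = (M+m)·ẍ + m·l·cosθ·θ̈ − m·l·sinθ·θ̇² = 14.674625 + -1.182774 − -0.016589 = 13.508440
step 1→2:
  ẍ = (ẋ'−ẋ)/dt = (-0.781371048−-0.701546374)/0.049367 = -1.616964
  θ̈ = (θ̇'−θ̇)/dt = (-1.731005820−-1.749470854)/0.049367 = 0.374036
  sinθ=-0.119622, cosθ=0.992820
  F = (M+m)·ẍ + m·l·cosθ·θ̈ − m·l·sinθ·θ̇² = -3.077578 + 0.061934 − -0.061062 = -2.954581
step 2→3:
  ẍ = (ẋ'−ẋ)/dt = (-1.187798671−-0.781371048)/0.049367 = -8.232779
  θ̈ = (θ̇'−θ̇)/dt = (-1.472369291−-1.731005820)/0.049367 = 5.239057
  sinθ=-0.204816, cosθ=0.978801
  F = (M+m)·ẍ + m·l·cosθ·θ̈ − m·l·sinθ·θ̇² = -15.669499 + 0.855256 − -0.102355 = -14.711888
step 3→4:
  ẍ = (ẋ'−ẋ)/dt = (-1.122703503−-1.187798671)/0.049367 = 1.318597
  θ̈ = (θ̇'−θ̇)/dt = (-1.647002442−-1.472369291)/0.049367 = -3.537447
  sinθ=-0.287609, cosθ=0.957748
  F = (M+m)·ẍ + m·l·cosθ·θ̈ − m·l·sinθ·θ̇² = 2.509693 + -0.565054 − -0.103988 = 2.048628
step 4→5:
  ẍ = (ẋ'−ẋ)/dt = (-0.983027529−-1.122703503)/0.049367 = 2.829339
  θ̈ = (θ̇'−θ̇)/dt = (-1.909523721−-1.647002442)/0.049367 = -5.317748
  sinθ=-0.356404, cosθ=0.934332
  F = (M+m)·ẍ + m·l·cosθ·θ̈ − m·l·sinθ·θ̇² = 5.385098 + -0.828662 − -0.161243 = 4.717678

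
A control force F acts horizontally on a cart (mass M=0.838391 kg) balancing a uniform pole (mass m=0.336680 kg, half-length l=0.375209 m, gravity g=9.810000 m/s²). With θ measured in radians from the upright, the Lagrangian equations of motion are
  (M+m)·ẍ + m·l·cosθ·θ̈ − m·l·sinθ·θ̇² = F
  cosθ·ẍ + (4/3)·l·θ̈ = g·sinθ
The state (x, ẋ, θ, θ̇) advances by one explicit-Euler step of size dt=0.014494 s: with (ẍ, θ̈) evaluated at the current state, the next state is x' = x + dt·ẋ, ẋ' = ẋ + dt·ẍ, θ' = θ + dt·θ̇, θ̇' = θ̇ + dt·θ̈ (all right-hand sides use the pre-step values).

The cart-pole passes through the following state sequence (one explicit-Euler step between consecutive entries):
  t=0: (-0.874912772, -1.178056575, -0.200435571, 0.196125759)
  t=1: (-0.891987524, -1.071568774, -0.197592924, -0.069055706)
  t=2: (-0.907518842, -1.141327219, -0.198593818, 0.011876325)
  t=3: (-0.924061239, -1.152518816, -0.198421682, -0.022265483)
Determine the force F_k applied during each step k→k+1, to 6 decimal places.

step 0→1:
  ẍ = (ẋ'−ẋ)/dt = (-1.071568774−-1.178056575)/0.014494 = 7.347026
  θ̈ = (θ̇'−θ̇)/dt = (-0.069055706−0.196125759)/0.014494 = -18.295948
  sinθ=-0.199096, cosθ=0.979980
  F = (M+m)·ẍ + m·l·cosθ·θ̈ − m·l·sinθ·θ̇² = 8.633278 + -2.264971 − -0.000967 = 6.369274
step 1→2:
  ẍ = (ẋ'−ẋ)/dt = (-1.141327219−-1.071568774)/0.014494 = -4.812919
  θ̈ = (θ̇'−θ̇)/dt = (0.011876325−-0.069055706)/0.014494 = 5.583830
  sinθ=-0.196310, cosθ=0.980542
  F = (M+m)·ẍ + m·l·cosθ·θ̈ − m·l·sinθ·θ̇² = -5.655521 + 0.691654 − -0.000118 = -4.963749
step 2→3:
  ẍ = (ẋ'−ẋ)/dt = (-1.152518816−-1.141327219)/0.014494 = -0.772154
  θ̈ = (θ̇'−θ̇)/dt = (-0.022265483−0.011876325)/0.014494 = -2.355582
  sinθ=-0.197291, cosθ=0.980345
  F = (M+m)·ẍ + m·l·cosθ·θ̈ − m·l·sinθ·θ̇² = -0.907335 + -0.291721 − -0.000004 = -1.199053

F_0 = 6.369274 N
F_1 = -4.963749 N
F_2 = -1.199053 N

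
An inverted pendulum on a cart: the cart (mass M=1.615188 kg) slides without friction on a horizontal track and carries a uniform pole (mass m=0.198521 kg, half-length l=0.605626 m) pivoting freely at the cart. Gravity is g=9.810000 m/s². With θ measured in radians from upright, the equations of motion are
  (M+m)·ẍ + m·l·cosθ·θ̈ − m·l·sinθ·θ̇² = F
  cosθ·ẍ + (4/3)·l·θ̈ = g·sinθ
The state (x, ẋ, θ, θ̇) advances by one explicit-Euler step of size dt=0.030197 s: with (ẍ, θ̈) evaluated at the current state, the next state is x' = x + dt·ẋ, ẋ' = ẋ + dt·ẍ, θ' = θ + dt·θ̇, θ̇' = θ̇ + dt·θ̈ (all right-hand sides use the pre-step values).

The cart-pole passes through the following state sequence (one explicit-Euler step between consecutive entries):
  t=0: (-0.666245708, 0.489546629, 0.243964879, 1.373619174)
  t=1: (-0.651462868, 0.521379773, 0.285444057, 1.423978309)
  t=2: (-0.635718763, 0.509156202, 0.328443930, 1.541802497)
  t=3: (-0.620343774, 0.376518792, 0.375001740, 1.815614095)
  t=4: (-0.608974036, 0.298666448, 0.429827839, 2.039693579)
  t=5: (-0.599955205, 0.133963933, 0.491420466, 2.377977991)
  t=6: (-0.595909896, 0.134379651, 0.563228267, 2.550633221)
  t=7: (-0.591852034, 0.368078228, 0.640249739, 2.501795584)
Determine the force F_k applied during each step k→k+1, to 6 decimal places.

F_0 = 2.051751 N
F_1 = -0.352691 N
F_2 = -7.026827 N
F_3 = -3.991003 N
F_4 = -8.876528 N
F_5 = 0.310232 N
F_6 = 13.454501 N

step 0→1:
  ẍ = (ẋ'−ẋ)/dt = (0.521379773−0.489546629)/0.030197 = 1.054182
  θ̈ = (θ̇'−θ̇)/dt = (1.423978309−1.373619174)/0.030197 = 1.667687
  sinθ=0.241552, cosθ=0.970388
  F = (M+m)·ẍ + m·l·cosθ·θ̈ − m·l·sinθ·θ̇² = 1.911980 + 0.194568 − 0.054797 = 2.051751
step 1→2:
  ẍ = (ẋ'−ẋ)/dt = (0.509156202−0.521379773)/0.030197 = -0.404794
  θ̈ = (θ̇'−θ̇)/dt = (1.541802497−1.423978309)/0.030197 = 3.901851
  sinθ=0.281584, cosθ=0.959537
  F = (M+m)·ẍ + m·l·cosθ·θ̈ − m·l·sinθ·θ̇² = -0.734179 + 0.450135 − 0.068648 = -0.352691
step 2→3:
  ẍ = (ẋ'−ẋ)/dt = (0.376518792−0.509156202)/0.030197 = -4.392404
  θ̈ = (θ̇'−θ̇)/dt = (1.815614095−1.541802497)/0.030197 = 9.067510
  sinθ=0.322571, cosθ=0.946545
  F = (M+m)·ẍ + m·l·cosθ·θ̈ − m·l·sinθ·θ̇² = -7.966542 + 1.031907 − 0.092192 = -7.026827
step 3→4:
  ẍ = (ẋ'−ẋ)/dt = (0.298666448−0.376518792)/0.030197 = -2.578148
  θ̈ = (θ̇'−θ̇)/dt = (2.039693579−1.815614095)/0.030197 = 7.420588
  sinθ=0.366274, cosθ=0.930507
  F = (M+m)·ẍ + m·l·cosθ·θ̈ − m·l·sinθ·θ̇² = -4.676011 + 0.830174 − 0.145166 = -3.991003
step 4→5:
  ẍ = (ẋ'−ẋ)/dt = (0.133963933−0.298666448)/0.030197 = -5.454267
  θ̈ = (θ̇'−θ̇)/dt = (2.377977991−2.039693579)/0.030197 = 11.202583
  sinθ=0.416714, cosθ=0.909038
  F = (M+m)·ẍ + m·l·cosθ·θ̈ − m·l·sinθ·θ̇² = -9.892454 + 1.224365 − 0.208439 = -8.876528
step 5→6:
  ẍ = (ẋ'−ẋ)/dt = (0.134379651−0.133963933)/0.030197 = 0.013767
  θ̈ = (θ̇'−θ̇)/dt = (2.550633221−2.377977991)/0.030197 = 5.717629
  sinθ=0.471879, cosθ=0.881663
  F = (M+m)·ẍ + m·l·cosθ·θ̈ − m·l·sinθ·θ̇² = 0.024969 + 0.606080 − 0.320817 = 0.310232
step 6→7:
  ẍ = (ẋ'−ẋ)/dt = (0.368078228−0.134379651)/0.030197 = 7.739132
  θ̈ = (θ̇'−θ̇)/dt = (2.501795584−2.550633221)/0.030197 = -1.617301
  sinθ=0.533919, cosθ=0.845536
  F = (M+m)·ẍ + m·l·cosθ·θ̈ − m·l·sinθ·θ̇² = 14.036534 + -0.164412 − 0.417621 = 13.454501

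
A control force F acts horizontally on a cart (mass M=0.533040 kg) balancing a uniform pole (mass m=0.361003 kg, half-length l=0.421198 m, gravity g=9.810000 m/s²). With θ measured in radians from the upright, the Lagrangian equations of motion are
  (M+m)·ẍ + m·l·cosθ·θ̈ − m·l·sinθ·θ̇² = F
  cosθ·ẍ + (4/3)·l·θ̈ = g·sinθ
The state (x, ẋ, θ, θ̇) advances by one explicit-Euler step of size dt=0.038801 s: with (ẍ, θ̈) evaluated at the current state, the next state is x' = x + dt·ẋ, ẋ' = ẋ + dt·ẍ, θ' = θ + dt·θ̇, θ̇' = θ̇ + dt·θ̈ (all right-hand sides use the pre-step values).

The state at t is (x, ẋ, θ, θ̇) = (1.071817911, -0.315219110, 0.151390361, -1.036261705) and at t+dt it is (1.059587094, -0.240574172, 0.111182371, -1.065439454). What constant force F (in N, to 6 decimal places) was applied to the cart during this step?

ẍ = (ẋ'−ẋ)/dt = (-0.240574172−-0.315219110)/0.038801 = 1.923789
θ̈ = (θ̇'−θ̇)/dt = (-1.065439454−-1.036261705)/0.038801 = -0.751984
sinθ=0.150813, cosθ=0.988562
F = (M+m)·ẍ + m·l·cosθ·θ̈ − m·l·sinθ·θ̇² = 1.719950 + -0.113034 − 0.024625 = 1.582291

F = 1.582291 N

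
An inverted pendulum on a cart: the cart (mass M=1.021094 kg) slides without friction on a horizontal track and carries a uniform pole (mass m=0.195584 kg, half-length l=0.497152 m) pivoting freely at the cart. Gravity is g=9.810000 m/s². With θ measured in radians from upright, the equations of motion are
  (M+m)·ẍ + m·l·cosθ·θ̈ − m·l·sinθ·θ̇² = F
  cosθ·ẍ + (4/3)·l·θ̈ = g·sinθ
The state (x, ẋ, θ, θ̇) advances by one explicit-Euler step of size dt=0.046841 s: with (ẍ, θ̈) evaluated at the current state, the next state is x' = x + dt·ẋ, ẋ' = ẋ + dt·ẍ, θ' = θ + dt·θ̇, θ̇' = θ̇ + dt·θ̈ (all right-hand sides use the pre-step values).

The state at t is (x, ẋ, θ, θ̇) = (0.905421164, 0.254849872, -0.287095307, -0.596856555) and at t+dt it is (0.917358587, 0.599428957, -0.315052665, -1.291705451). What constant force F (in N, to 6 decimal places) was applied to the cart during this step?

F = 7.576759 N

ẍ = (ẋ'−ẋ)/dt = (0.599428957−0.254849872)/0.046841 = 7.356356
θ̈ = (θ̇'−θ̇)/dt = (-1.291705451−-0.596856555)/0.046841 = -14.834203
sinθ=-0.283168, cosθ=0.959070
F = (M+m)·ẍ + m·l·cosθ·θ̈ − m·l·sinθ·θ̇² = 8.950317 + -1.383366 − -0.009809 = 7.576759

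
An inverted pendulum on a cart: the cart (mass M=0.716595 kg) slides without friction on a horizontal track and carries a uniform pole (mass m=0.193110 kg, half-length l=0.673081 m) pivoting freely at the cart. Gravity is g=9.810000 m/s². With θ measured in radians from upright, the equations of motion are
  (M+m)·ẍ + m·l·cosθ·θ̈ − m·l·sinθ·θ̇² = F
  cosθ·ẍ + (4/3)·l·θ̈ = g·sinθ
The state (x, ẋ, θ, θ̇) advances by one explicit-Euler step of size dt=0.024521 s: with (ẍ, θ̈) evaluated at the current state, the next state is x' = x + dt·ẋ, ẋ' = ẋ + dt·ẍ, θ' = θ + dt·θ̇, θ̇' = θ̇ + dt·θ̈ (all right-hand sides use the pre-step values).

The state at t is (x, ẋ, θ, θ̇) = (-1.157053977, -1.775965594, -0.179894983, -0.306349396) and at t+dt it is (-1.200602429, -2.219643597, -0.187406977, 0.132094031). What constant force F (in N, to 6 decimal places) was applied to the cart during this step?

ẍ = (ẋ'−ẋ)/dt = (-2.219643597−-1.775965594)/0.024521 = -18.093797
θ̈ = (θ̇'−θ̇)/dt = (0.132094031−-0.306349396)/0.024521 = 17.880324
sinθ=-0.178926, cosθ=0.983862
F = (M+m)·ẍ + m·l·cosθ·θ̈ − m·l·sinθ·θ̇² = -16.460018 + 2.286556 − -0.002183 = -14.171279

F = -14.171279 N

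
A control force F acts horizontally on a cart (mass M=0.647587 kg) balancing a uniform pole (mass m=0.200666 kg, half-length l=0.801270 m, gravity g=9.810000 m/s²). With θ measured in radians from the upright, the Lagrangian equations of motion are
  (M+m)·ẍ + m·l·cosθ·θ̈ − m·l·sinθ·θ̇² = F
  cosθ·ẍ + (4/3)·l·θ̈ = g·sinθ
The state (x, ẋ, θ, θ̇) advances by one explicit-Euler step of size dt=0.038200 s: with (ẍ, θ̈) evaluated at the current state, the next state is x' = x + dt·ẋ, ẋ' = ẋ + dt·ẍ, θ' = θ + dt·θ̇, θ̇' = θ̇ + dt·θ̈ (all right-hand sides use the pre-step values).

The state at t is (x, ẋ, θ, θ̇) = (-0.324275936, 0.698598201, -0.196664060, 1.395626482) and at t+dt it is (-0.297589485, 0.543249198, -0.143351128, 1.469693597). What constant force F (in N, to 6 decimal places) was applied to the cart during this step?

F = -3.082673 N

ẍ = (ẋ'−ẋ)/dt = (0.543249198−0.698598201)/0.038200 = -4.066728
θ̈ = (θ̇'−θ̇)/dt = (1.469693597−1.395626482)/0.038200 = 1.938930
sinθ=-0.195399, cosθ=0.980724
F = (M+m)·ẍ + m·l·cosθ·θ̈ − m·l·sinθ·θ̇² = -3.449614 + 0.305746 − -0.061195 = -3.082673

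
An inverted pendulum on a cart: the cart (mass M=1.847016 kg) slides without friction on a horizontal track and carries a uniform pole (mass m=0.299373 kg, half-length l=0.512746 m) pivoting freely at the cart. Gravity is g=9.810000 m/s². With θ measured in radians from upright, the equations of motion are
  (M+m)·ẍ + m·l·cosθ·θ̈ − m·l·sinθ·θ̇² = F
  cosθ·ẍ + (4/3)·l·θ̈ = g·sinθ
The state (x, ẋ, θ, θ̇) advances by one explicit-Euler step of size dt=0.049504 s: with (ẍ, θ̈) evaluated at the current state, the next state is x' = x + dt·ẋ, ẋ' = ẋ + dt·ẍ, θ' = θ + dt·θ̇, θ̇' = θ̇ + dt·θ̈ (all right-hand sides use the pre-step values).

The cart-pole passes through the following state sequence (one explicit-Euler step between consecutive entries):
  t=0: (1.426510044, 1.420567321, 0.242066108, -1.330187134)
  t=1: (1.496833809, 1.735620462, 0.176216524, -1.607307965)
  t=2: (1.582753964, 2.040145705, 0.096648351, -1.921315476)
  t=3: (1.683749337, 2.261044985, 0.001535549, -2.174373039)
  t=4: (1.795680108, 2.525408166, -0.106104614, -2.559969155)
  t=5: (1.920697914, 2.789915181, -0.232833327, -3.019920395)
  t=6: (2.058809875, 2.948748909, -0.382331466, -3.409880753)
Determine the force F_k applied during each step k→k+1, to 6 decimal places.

F_0 = 12.760688 N
F_1 = 12.175454 N
F_2 = 8.742026 N
F_3 = 10.265458 N
F_4 = 10.156805 N
F_5 = 6.033145 N

step 0→1:
  ẍ = (ẋ'−ẋ)/dt = (1.735620462−1.420567321)/0.049504 = 6.364196
  θ̈ = (θ̇'−θ̇)/dt = (-1.607307965−-1.330187134)/0.049504 = -5.597948
  sinθ=0.239709, cosθ=0.970845
  F = (M+m)·ẍ + m·l·cosθ·θ̈ − m·l·sinθ·θ̇² = 13.660040 + -0.834245 − 0.065107 = 12.760688
step 1→2:
  ẍ = (ẋ'−ẋ)/dt = (2.040145705−1.735620462)/0.049504 = 6.151528
  θ̈ = (θ̇'−θ̇)/dt = (-1.921315476−-1.607307965)/0.049504 = -6.343074
  sinθ=0.175306, cosθ=0.984514
  F = (M+m)·ẍ + m·l·cosθ·θ̈ − m·l·sinθ·θ̇² = 13.203572 + -0.958598 − 0.069520 = 12.175454
step 2→3:
  ẍ = (ẋ'−ẋ)/dt = (2.261044985−2.040145705)/0.049504 = 4.462251
  θ̈ = (θ̇'−θ̇)/dt = (-2.174373039−-1.921315476)/0.049504 = -5.111861
  sinθ=0.096498, cosθ=0.995333
  F = (M+m)·ẍ + m·l·cosθ·θ̈ − m·l·sinθ·θ̇² = 9.577727 + -0.781020 − 0.054680 = 8.742026
step 3→4:
  ẍ = (ẋ'−ẋ)/dt = (2.525408166−2.261044985)/0.049504 = 5.340239
  θ̈ = (θ̇'−θ̇)/dt = (-2.559969155−-2.174373039)/0.049504 = -7.789191
  sinθ=0.001536, cosθ=0.999999
  F = (M+m)·ẍ + m·l·cosθ·θ̈ − m·l·sinθ·θ̇² = 11.462230 + -1.195657 − 0.001114 = 10.265458
step 4→5:
  ẍ = (ẋ'−ẋ)/dt = (2.789915181−2.525408166)/0.049504 = 5.343144
  θ̈ = (θ̇'−θ̇)/dt = (-3.019920395−-2.559969155)/0.049504 = -9.291193
  sinθ=-0.105906, cosθ=0.994376
  F = (M+m)·ẍ + m·l·cosθ·θ̈ − m·l·sinθ·θ̇² = 11.468466 + -1.418199 − -0.106538 = 10.156805
step 5→6:
  ẍ = (ẋ'−ẋ)/dt = (2.948748909−2.789915181)/0.049504 = 3.208503
  θ̈ = (θ̇'−θ̇)/dt = (-3.409880753−-3.019920395)/0.049504 = -7.877350
  sinθ=-0.230735, cosθ=0.973017
  F = (M+m)·ẍ + m·l·cosθ·θ̈ − m·l·sinθ·θ̇² = 6.886695 + -1.176563 − -0.323013 = 6.033145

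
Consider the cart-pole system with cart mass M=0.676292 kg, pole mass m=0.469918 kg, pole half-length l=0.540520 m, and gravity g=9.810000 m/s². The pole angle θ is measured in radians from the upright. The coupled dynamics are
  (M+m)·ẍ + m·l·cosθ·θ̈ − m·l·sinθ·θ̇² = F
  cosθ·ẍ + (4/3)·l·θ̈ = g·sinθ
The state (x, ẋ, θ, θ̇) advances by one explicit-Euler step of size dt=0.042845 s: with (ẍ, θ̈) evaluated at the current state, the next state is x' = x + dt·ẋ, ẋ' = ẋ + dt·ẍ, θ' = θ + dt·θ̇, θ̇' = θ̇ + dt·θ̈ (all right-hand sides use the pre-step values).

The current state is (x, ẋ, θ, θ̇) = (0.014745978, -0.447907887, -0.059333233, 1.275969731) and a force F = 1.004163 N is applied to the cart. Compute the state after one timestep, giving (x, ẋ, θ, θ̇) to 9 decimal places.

(-0.004444635, -0.384083187, -0.004664310, 1.152982502)

sinθ=-0.059298426, cosθ=0.998240300
temp = (F + m·l·θ̇²·sinθ)/(M+m) = (1.004163 + -0.024522106)/1.146210 = 0.854678370
θ̈ = (g·sinθ − cosθ·temp)/(l·(4/3 − m·cos²θ/(M+m))) = -2.870515327
ẍ = temp − m·l·θ̈·cosθ/(M+m) = 1.489665064
Euler: x'=0.014745978+0.042845·-0.447907887=-0.004444635, ẋ'=-0.447907887+0.042845·1.489665064=-0.384083187
       θ'=-0.059333233+0.042845·1.275969731=-0.004664310, θ̇'=1.275969731+0.042845·-2.870515327=1.152982502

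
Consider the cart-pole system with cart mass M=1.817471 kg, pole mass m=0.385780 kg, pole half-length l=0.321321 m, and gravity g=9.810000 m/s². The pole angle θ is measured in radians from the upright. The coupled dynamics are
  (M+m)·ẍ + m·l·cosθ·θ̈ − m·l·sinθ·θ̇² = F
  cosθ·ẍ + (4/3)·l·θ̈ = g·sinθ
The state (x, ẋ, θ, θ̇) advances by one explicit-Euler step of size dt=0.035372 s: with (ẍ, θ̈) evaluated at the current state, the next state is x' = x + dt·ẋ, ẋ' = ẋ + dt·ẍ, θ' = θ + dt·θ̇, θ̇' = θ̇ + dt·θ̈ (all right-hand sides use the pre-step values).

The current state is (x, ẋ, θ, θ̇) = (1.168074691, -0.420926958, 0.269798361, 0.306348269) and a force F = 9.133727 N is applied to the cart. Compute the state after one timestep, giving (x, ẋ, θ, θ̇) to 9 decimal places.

(1.153185663, -0.267191976, 0.280634512, 0.176372229)

sinθ=0.266537097, cosθ=0.963824660
temp = (F + m·l·θ̇²·sinθ)/(M+m) = (9.133727 + 0.003100754)/2.203251 = 4.146975426
θ̈ = (g·sinθ − cosθ·temp)/(l·(4/3 − m·cos²θ/(M+m))) = -3.674545969
ẍ = temp − m·l·θ̈·cosθ/(M+m) = 4.346233790
Euler: x'=1.168074691+0.035372·-0.420926958=1.153185663, ẋ'=-0.420926958+0.035372·4.346233790=-0.267191976
       θ'=0.269798361+0.035372·0.306348269=0.280634512, θ̇'=0.306348269+0.035372·-3.674545969=0.176372229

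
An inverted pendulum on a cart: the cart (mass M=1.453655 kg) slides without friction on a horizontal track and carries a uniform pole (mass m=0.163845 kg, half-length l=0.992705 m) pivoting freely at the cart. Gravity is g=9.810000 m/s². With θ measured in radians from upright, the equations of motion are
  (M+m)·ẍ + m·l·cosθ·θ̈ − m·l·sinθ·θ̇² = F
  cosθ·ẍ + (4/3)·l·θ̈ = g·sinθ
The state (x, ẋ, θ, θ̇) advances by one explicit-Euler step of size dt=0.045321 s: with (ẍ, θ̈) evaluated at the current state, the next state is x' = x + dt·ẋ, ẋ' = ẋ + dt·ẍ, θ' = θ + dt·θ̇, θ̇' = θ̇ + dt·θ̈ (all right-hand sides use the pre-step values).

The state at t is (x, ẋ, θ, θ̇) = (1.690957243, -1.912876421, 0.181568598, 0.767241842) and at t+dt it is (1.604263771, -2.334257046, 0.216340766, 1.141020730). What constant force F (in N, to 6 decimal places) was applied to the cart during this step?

ẍ = (ẋ'−ẋ)/dt = (-2.334257046−-1.912876421)/0.045321 = -9.297690
θ̈ = (θ̇'−θ̇)/dt = (1.141020730−0.767241842)/0.045321 = 8.247366
sinθ=0.180573, cosθ=0.983562
F = (M+m)·ẍ + m·l·cosθ·θ̈ − m·l·sinθ·θ̇² = -15.039014 + 1.319381 − 0.017289 = -13.736922

F = -13.736922 N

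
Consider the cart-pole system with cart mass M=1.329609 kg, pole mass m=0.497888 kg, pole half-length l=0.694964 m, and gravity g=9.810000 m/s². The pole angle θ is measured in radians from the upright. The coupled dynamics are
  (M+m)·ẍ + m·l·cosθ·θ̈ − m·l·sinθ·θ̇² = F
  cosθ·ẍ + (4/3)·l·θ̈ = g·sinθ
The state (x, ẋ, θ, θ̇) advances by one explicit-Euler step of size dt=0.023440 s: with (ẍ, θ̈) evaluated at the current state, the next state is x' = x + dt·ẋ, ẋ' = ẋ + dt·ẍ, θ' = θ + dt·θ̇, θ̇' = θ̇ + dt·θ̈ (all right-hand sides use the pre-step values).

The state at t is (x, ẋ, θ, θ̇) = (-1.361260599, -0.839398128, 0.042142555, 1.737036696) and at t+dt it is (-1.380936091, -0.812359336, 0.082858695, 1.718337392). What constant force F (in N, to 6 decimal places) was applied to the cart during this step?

F = 1.788303 N

ẍ = (ẋ'−ẋ)/dt = (-0.812359336−-0.839398128)/0.023440 = 1.153532
θ̈ = (θ̇'−θ̇)/dt = (1.718337392−1.737036696)/0.023440 = -0.797752
sinθ=0.042130, cosθ=0.999112
F = (M+m)·ẍ + m·l·cosθ·θ̈ − m·l·sinθ·θ̇² = 2.108076 + -0.275788 − 0.043985 = 1.788303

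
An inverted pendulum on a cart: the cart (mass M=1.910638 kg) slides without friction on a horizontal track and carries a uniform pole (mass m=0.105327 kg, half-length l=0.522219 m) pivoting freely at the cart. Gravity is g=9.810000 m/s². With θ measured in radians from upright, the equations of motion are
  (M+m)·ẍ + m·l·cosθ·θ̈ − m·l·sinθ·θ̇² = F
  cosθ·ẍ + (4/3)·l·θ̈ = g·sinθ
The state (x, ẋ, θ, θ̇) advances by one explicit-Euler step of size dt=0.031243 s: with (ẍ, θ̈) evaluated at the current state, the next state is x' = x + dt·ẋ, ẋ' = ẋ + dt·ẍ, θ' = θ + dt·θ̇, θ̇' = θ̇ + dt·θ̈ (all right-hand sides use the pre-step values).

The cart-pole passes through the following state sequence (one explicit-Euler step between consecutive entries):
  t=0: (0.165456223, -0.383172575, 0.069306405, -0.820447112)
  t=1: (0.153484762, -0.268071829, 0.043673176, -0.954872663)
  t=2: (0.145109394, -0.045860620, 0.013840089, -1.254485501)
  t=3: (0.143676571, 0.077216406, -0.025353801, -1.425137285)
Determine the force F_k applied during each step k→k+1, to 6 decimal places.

F_0 = 7.188260 N
F_1 = 13.809093 N
F_2 = 7.639982 N

step 0→1:
  ẍ = (ẋ'−ẋ)/dt = (-0.268071829−-0.383172575)/0.031243 = 3.684049
  θ̈ = (θ̇'−θ̇)/dt = (-0.954872663−-0.820447112)/0.031243 = -4.302581
  sinθ=0.069251, cosθ=0.997599
  F = (M+m)·ẍ + m·l·cosθ·θ̈ − m·l·sinθ·θ̇² = 7.426914 + -0.236090 − 0.002564 = 7.188260
step 1→2:
  ẍ = (ẋ'−ẋ)/dt = (-0.045860620−-0.268071829)/0.031243 = 7.112352
  θ̈ = (θ̇'−θ̇)/dt = (-1.254485501−-0.954872663)/0.031243 = -9.589759
  sinθ=0.043659, cosθ=0.999046
  F = (M+m)·ẍ + m·l·cosθ·θ̈ − m·l·sinθ·θ̇² = 14.338252 + -0.526970 − 0.002190 = 13.809093
step 2→3:
  ẍ = (ẋ'−ẋ)/dt = (0.077216406−-0.045860620)/0.031243 = 3.939347
  θ̈ = (θ̇'−θ̇)/dt = (-1.425137285−-1.254485501)/0.031243 = -5.462081
  sinθ=0.013840, cosθ=0.999904
  F = (M+m)·ẍ + m·l·cosθ·θ̈ − m·l·sinθ·θ̇² = 7.941586 + -0.300406 − 0.001198 = 7.639982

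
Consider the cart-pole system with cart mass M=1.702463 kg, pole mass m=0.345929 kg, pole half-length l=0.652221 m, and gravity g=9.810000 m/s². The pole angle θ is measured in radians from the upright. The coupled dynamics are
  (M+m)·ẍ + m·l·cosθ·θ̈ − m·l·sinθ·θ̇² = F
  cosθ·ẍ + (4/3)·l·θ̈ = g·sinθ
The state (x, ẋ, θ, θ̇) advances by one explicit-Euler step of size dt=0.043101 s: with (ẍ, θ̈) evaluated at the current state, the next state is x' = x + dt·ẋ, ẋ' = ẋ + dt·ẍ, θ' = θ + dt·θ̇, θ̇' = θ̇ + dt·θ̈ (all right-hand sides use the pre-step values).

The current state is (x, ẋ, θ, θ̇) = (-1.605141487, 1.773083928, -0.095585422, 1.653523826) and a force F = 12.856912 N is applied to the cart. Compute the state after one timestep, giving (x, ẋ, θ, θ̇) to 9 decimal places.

(-1.528719797, 2.086837870, -0.024316892, 1.247976045)

sinθ=-0.095439935, cosθ=0.995435191
temp = (F + m·l·θ̇²·sinθ)/(M+m) = (12.856912 + -0.058875254)/2.048392 = 6.247845503
θ̈ = (g·sinθ − cosθ·temp)/(l·(4/3 − m·cos²θ/(M+m))) = -9.409242960
ẍ = temp − m·l·θ̈·cosθ/(M+m) = 7.279504930
Euler: x'=-1.605141487+0.043101·1.773083928=-1.528719797, ẋ'=1.773083928+0.043101·7.279504930=2.086837870
       θ'=-0.095585422+0.043101·1.653523826=-0.024316892, θ̇'=1.653523826+0.043101·-9.409242960=1.247976045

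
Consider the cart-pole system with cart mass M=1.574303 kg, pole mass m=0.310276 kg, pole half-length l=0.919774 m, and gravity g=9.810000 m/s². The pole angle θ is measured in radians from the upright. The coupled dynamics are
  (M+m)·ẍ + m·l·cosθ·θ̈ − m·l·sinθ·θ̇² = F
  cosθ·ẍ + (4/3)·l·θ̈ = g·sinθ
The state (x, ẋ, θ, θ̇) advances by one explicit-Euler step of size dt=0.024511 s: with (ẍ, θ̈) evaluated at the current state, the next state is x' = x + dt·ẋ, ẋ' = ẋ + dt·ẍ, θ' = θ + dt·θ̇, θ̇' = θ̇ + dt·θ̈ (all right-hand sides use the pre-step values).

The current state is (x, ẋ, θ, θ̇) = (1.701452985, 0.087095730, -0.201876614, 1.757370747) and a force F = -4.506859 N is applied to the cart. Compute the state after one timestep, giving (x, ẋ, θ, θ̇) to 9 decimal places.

(1.703587788, 0.024607230, -0.158801700, 1.767976647)

sinθ=-0.200508187, cosθ=0.979692027
temp = (F + m·l·θ̇²·sinθ)/(M+m) = (-4.506859 + -0.176721019)/1.884579 = -2.485212888
θ̈ = (g·sinθ − cosθ·temp)/(l·(4/3 − m·cos²θ/(M+m))) = 0.432699608
ẍ = temp − m·l·θ̈·cosθ/(M+m) = -2.549406386
Euler: x'=1.701452985+0.024511·0.087095730=1.703587788, ẋ'=0.087095730+0.024511·-2.549406386=0.024607230
       θ'=-0.201876614+0.024511·1.757370747=-0.158801700, θ̇'=1.757370747+0.024511·0.432699608=1.767976647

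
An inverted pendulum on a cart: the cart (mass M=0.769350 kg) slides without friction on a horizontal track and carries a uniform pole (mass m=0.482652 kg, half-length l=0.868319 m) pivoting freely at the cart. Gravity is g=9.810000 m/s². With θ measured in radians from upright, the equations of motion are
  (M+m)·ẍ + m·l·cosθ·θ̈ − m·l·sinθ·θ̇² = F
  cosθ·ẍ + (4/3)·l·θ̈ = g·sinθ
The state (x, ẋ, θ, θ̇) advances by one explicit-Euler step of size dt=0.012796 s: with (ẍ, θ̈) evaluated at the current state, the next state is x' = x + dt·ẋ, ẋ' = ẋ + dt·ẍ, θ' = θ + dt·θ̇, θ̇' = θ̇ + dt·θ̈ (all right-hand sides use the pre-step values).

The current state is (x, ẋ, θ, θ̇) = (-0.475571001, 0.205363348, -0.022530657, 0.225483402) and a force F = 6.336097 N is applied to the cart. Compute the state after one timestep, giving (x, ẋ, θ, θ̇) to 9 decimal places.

sinθ=-0.022528751, cosθ=0.999746195
temp = (F + m·l·θ̇²·sinθ)/(M+m) = (6.336097 + -0.000480042)/1.252002 = 5.060388847
θ̈ = (g·sinθ − cosθ·temp)/(l·(4/3 − m·cos²θ/(M+m))) = -6.414223471
ẍ = temp − m·l·θ̈·cosθ/(M+m) = 7.206944923
Euler: x'=-0.475571001+0.012796·0.205363348=-0.472943172, ẋ'=0.205363348+0.012796·7.206944923=0.297583415
       θ'=-0.022530657+0.012796·0.225483402=-0.019645371, θ̇'=0.225483402+0.012796·-6.414223471=0.143406998

(-0.472943172, 0.297583415, -0.019645371, 0.143406998)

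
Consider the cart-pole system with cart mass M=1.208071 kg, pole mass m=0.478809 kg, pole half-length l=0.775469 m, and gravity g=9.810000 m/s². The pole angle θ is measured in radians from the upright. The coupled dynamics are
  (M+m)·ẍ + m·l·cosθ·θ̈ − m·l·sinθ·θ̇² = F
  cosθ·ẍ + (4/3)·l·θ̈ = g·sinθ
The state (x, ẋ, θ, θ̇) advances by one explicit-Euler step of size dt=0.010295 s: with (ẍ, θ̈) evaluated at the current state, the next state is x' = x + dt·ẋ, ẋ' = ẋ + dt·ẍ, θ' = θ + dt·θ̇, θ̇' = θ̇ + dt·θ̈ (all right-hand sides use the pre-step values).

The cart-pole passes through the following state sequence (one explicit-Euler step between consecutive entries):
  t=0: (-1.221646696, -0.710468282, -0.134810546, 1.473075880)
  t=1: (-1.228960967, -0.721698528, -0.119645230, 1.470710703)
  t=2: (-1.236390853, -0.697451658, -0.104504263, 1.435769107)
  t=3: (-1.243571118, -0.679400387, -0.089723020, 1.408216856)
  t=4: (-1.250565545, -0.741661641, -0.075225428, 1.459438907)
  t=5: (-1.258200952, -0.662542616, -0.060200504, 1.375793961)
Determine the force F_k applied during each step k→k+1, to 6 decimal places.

step 0→1:
  ẍ = (ẋ'−ẋ)/dt = (-0.721698528−-0.710468282)/0.010295 = -1.090845
  θ̈ = (θ̇'−θ̇)/dt = (1.470710703−1.473075880)/0.010295 = -0.229740
  sinθ=-0.134403, cosθ=0.990927
  F = (M+m)·ẍ + m·l·cosθ·θ̈ − m·l·sinθ·θ̇² = -1.840124 + -0.084529 − -0.108289 = -1.816364
step 1→2:
  ẍ = (ẋ'−ẋ)/dt = (-0.697451658−-0.721698528)/0.010295 = 2.355208
  θ̈ = (θ̇'−θ̇)/dt = (1.435769107−1.470710703)/0.010295 = -3.394036
  sinθ=-0.119360, cosθ=0.992851
  F = (M+m)·ẍ + m·l·cosθ·θ̈ − m·l·sinθ·θ̇² = 3.972954 + -1.251201 − -0.095861 = 2.817613
step 2→3:
  ẍ = (ẋ'−ẋ)/dt = (-0.679400387−-0.697451658)/0.010295 = 1.753402
  θ̈ = (θ̇'−θ̇)/dt = (1.408216856−1.435769107)/0.010295 = -2.676275
  sinθ=-0.104314, cosθ=0.994544
  F = (M+m)·ẍ + m·l·cosθ·θ̈ − m·l·sinθ·θ̇² = 2.957778 + -0.988284 − -0.079843 = 2.049338
step 3→4:
  ẍ = (ẋ'−ẋ)/dt = (-0.741661641−-0.679400387)/0.010295 = -6.047718
  θ̈ = (θ̇'−θ̇)/dt = (1.459438907−1.408216856)/0.010295 = 4.975430
  sinθ=-0.089603, cosθ=0.995978
  F = (M+m)·ẍ + m·l·cosθ·θ̈ − m·l·sinθ·θ̇² = -10.201774 + 1.839954 − -0.065976 = -8.295844
step 4→5:
  ẍ = (ẋ'−ẋ)/dt = (-0.662542616−-0.741661641)/0.010295 = 7.685189
  θ̈ = (θ̇'−θ̇)/dt = (1.375793961−1.459438907)/0.010295 = -8.124813
  sinθ=-0.075154, cosθ=0.997172
  F = (M+m)·ẍ + m·l·cosθ·θ̈ − m·l·sinθ·θ̇² = 12.963992 + -3.008224 − -0.059437 = 10.015205

F_0 = -1.816364 N
F_1 = 2.817613 N
F_2 = 2.049338 N
F_3 = -8.295844 N
F_4 = 10.015205 N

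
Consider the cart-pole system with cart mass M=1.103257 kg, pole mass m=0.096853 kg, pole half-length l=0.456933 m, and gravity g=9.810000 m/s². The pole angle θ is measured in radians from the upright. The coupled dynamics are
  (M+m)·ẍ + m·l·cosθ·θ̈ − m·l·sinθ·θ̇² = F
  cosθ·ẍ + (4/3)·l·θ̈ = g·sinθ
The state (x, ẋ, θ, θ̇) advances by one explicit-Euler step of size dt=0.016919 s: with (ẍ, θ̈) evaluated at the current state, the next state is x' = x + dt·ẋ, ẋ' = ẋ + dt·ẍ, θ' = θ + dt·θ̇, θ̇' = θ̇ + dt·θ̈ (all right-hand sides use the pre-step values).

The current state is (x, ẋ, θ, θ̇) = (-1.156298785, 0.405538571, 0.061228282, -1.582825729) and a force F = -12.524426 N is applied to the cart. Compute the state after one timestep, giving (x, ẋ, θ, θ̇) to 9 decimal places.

(-1.149437478, 0.217089188, 0.034448453, -1.257418677)

sinθ=0.061190033, cosθ=0.998126134
temp = (F + m·l·θ̇²·sinθ)/(M+m) = (-12.524426 + 0.006784416)/1.200110 = -10.430411865
θ̈ = (g·sinθ − cosθ·temp)/(l·(4/3 − m·cos²θ/(M+m))) = 19.233231997
ẍ = temp − m·l·θ̈·cosθ/(M+m) = -11.138328707
Euler: x'=-1.156298785+0.016919·0.405538571=-1.149437478, ẋ'=0.405538571+0.016919·-11.138328707=0.217089188
       θ'=0.061228282+0.016919·-1.582825729=0.034448453, θ̇'=-1.582825729+0.016919·19.233231997=-1.257418677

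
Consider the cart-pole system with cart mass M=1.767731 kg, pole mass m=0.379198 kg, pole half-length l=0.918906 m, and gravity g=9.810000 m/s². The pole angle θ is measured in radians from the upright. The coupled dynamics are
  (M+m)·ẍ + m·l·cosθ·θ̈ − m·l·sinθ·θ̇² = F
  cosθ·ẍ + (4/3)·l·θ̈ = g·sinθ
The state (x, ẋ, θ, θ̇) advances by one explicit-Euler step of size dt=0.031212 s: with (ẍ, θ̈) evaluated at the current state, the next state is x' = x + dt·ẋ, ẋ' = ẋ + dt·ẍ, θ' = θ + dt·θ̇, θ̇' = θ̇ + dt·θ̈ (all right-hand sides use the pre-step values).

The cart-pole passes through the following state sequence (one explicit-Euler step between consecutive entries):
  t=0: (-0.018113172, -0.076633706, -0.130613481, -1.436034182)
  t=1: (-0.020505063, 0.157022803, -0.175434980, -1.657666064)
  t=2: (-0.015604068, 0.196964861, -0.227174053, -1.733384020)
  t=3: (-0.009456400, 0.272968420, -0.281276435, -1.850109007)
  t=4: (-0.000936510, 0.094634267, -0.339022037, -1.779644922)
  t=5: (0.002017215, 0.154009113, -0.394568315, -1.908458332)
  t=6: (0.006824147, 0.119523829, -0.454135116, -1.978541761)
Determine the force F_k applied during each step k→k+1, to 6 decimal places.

F_0 = 13.712539 N
F_1 = 2.082213 N
F_2 = 4.194109 N
F_3 = -11.179969 N
F_4 = 3.094928 N
F_5 = -2.606507 N

step 0→1:
  ẍ = (ẋ'−ẋ)/dt = (0.157022803−-0.076633706)/0.031212 = 7.486111
  θ̈ = (θ̇'−θ̇)/dt = (-1.657666064−-1.436034182)/0.031212 = -7.100855
  sinθ=-0.130242, cosθ=0.991482
  F = (M+m)·ẍ + m·l·cosθ·θ̈ − m·l·sinθ·θ̇² = 16.072150 + -2.453198 − -0.093588 = 13.712539
step 1→2:
  ẍ = (ẋ'−ẋ)/dt = (0.196964861−0.157022803)/0.031212 = 1.279702
  θ̈ = (θ̇'−θ̇)/dt = (-1.733384020−-1.657666064)/0.031212 = -2.425925
  sinθ=-0.174536, cosθ=0.984651
  F = (M+m)·ẍ + m·l·cosθ·θ̈ − m·l·sinθ·θ̇² = 2.747429 + -0.832332 − -0.167116 = 2.082213
step 2→3:
  ẍ = (ẋ'−ẋ)/dt = (0.272968420−0.196964861)/0.031212 = 2.435075
  θ̈ = (θ̇'−θ̇)/dt = (-1.850109007−-1.733384020)/0.031212 = -3.739747
  sinθ=-0.225225, cosθ=0.974307
  F = (M+m)·ẍ + m·l·cosθ·θ̈ − m·l·sinθ·θ̇² = 5.227933 + -1.269624 − -0.235800 = 4.194109
step 3→4:
  ẍ = (ẋ'−ẋ)/dt = (0.094634267−0.272968420)/0.031212 = -5.713641
  θ̈ = (θ̇'−θ̇)/dt = (-1.779644922−-1.850109007)/0.031212 = 2.257596
  sinθ=-0.277582, cosθ=0.960702
  F = (M+m)·ẍ + m·l·cosθ·θ̈ − m·l·sinθ·θ̇² = -12.266781 + 0.755739 − -0.331073 = -11.179969
step 4→5:
  ẍ = (ẋ'−ẋ)/dt = (0.154009113−0.094634267)/0.031212 = 1.902308
  θ̈ = (θ̇'−θ̇)/dt = (-1.908458332−-1.779644922)/0.031212 = -4.127048
  sinθ=-0.332565, cosθ=0.943080
  F = (M+m)·ẍ + m·l·cosθ·θ̈ − m·l·sinθ·θ̇² = 4.084121 + -1.356205 − -0.367012 = 3.094928
step 5→6:
  ẍ = (ẋ'−ẋ)/dt = (0.119523829−0.154009113)/0.031212 = -1.104873
  θ̈ = (θ̇'−θ̇)/dt = (-1.978541761−-1.908458332)/0.031212 = -2.245400
  sinθ=-0.384410, cosθ=0.923163
  F = (M+m)·ẍ + m·l·cosθ·θ̈ − m·l·sinθ·θ̇² = -2.372083 + -0.722286 − -0.487862 = -2.606507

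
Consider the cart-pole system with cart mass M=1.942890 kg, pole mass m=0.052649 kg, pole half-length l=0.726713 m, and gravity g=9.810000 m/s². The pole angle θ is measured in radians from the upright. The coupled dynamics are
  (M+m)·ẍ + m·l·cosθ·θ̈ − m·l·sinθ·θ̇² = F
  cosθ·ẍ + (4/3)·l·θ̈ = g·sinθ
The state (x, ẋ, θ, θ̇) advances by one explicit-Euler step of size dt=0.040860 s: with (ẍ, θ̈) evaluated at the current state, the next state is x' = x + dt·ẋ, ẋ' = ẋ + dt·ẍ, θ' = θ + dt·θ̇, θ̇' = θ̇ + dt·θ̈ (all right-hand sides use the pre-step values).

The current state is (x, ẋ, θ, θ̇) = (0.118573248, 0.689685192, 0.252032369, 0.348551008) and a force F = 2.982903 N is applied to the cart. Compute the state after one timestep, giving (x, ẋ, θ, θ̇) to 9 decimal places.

(0.146753785, 0.749989506, 0.266274163, 0.391441243)

sinθ=0.249372635, cosθ=0.968407605
temp = (F + m·l·θ̇²·sinθ)/(M+m) = (2.982903 + 0.001159136)/1.995539 = 1.495366483
θ̈ = (g·sinθ − cosθ·temp)/(l·(4/3 − m·cos²θ/(M+m))) = 1.049687602
ẍ = temp − m·l·θ̈·cosθ/(M+m) = 1.475876517
Euler: x'=0.118573248+0.040860·0.689685192=0.146753785, ẋ'=0.689685192+0.040860·1.475876517=0.749989506
       θ'=0.252032369+0.040860·0.348551008=0.266274163, θ̇'=0.348551008+0.040860·1.049687602=0.391441243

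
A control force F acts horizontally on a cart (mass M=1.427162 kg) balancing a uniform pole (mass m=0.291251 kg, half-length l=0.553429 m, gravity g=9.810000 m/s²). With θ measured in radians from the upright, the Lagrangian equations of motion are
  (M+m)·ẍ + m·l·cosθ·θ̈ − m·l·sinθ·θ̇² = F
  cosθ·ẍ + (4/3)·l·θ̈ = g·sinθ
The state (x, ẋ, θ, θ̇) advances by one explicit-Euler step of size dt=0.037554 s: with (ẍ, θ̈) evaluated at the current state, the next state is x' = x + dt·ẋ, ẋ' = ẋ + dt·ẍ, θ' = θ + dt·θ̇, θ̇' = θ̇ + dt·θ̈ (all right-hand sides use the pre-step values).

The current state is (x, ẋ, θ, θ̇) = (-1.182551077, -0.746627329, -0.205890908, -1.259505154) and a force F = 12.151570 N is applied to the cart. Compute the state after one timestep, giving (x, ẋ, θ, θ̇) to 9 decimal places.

sinθ=-0.204439332, cosθ=0.978879236
temp = (F + m·l·θ̇²·sinθ)/(M+m) = (12.151570 + -0.052274958)/1.718413 = 7.040970385
θ̈ = (g·sinθ − cosθ·temp)/(l·(4/3 − m·cos²θ/(M+m))) = -13.730637462
ẍ = temp − m·l·θ̈·cosθ/(M+m) = 8.301698986
Euler: x'=-1.182551077+0.037554·-0.746627329=-1.210589920, ẋ'=-0.746627329+0.037554·8.301698986=-0.434865325
       θ'=-0.205890908+0.037554·-1.259505154=-0.253190365, θ̇'=-1.259505154+0.037554·-13.730637462=-1.775145513

(-1.210589920, -0.434865325, -0.253190365, -1.775145513)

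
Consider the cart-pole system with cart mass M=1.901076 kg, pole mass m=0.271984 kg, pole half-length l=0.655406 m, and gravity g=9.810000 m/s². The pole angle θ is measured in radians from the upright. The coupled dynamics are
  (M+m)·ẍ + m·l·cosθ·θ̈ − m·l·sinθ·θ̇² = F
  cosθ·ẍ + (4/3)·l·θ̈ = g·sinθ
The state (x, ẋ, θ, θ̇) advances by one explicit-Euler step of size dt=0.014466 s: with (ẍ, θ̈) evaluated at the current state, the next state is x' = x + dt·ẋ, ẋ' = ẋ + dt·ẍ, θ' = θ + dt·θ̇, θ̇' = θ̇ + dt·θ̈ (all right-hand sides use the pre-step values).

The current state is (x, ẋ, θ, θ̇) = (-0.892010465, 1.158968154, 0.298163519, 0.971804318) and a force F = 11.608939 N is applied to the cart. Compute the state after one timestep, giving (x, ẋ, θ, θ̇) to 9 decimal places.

sinθ=0.293765252, cosθ=0.955877595
temp = (F + m·l·θ̇²·sinθ)/(M+m) = (11.608939 + 0.049455186)/2.173060 = 5.364966539
θ̈ = (g·sinθ − cosθ·temp)/(l·(4/3 − m·cos²θ/(M+m))) = -2.811806360
ẍ = temp − m·l·θ̈·cosθ/(M+m) = 5.585446814
Euler: x'=-0.892010465+0.014466·1.158968154=-0.875244832, ẋ'=1.158968154+0.014466·5.585446814=1.239767228
       θ'=0.298163519+0.014466·0.971804318=0.312221640, θ̇'=0.971804318+0.014466·-2.811806360=0.931128727

(-0.875244832, 1.239767228, 0.312221640, 0.931128727)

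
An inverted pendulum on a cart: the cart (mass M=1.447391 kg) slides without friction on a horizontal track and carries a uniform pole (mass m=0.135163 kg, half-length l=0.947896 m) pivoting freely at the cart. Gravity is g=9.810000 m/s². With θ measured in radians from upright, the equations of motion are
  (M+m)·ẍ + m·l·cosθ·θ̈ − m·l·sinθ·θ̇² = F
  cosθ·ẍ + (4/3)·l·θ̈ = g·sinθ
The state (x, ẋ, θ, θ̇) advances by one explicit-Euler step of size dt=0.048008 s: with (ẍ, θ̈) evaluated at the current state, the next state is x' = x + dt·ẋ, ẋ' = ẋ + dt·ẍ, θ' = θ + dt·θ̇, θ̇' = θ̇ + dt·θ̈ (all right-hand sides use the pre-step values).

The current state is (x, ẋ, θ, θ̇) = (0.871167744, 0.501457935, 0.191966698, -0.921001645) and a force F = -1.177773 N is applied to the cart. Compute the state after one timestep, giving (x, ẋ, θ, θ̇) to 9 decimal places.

(0.895241737, 0.458027589, 0.147751251, -0.816174749)

sinθ=0.190789834, cosθ=0.981630908
temp = (F + m·l·θ̇²·sinθ)/(M+m) = (-1.177773 + 0.020734547)/1.582554 = -0.731120994
θ̈ = (g·sinθ − cosθ·temp)/(l·(4/3 − m·cos²θ/(M+m))) = 2.183529736
ẍ = temp − m·l·θ̈·cosθ/(M+m) = -0.904648094
Euler: x'=0.871167744+0.048008·0.501457935=0.895241737, ẋ'=0.501457935+0.048008·-0.904648094=0.458027589
       θ'=0.191966698+0.048008·-0.921001645=0.147751251, θ̇'=-0.921001645+0.048008·2.183529736=-0.816174749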